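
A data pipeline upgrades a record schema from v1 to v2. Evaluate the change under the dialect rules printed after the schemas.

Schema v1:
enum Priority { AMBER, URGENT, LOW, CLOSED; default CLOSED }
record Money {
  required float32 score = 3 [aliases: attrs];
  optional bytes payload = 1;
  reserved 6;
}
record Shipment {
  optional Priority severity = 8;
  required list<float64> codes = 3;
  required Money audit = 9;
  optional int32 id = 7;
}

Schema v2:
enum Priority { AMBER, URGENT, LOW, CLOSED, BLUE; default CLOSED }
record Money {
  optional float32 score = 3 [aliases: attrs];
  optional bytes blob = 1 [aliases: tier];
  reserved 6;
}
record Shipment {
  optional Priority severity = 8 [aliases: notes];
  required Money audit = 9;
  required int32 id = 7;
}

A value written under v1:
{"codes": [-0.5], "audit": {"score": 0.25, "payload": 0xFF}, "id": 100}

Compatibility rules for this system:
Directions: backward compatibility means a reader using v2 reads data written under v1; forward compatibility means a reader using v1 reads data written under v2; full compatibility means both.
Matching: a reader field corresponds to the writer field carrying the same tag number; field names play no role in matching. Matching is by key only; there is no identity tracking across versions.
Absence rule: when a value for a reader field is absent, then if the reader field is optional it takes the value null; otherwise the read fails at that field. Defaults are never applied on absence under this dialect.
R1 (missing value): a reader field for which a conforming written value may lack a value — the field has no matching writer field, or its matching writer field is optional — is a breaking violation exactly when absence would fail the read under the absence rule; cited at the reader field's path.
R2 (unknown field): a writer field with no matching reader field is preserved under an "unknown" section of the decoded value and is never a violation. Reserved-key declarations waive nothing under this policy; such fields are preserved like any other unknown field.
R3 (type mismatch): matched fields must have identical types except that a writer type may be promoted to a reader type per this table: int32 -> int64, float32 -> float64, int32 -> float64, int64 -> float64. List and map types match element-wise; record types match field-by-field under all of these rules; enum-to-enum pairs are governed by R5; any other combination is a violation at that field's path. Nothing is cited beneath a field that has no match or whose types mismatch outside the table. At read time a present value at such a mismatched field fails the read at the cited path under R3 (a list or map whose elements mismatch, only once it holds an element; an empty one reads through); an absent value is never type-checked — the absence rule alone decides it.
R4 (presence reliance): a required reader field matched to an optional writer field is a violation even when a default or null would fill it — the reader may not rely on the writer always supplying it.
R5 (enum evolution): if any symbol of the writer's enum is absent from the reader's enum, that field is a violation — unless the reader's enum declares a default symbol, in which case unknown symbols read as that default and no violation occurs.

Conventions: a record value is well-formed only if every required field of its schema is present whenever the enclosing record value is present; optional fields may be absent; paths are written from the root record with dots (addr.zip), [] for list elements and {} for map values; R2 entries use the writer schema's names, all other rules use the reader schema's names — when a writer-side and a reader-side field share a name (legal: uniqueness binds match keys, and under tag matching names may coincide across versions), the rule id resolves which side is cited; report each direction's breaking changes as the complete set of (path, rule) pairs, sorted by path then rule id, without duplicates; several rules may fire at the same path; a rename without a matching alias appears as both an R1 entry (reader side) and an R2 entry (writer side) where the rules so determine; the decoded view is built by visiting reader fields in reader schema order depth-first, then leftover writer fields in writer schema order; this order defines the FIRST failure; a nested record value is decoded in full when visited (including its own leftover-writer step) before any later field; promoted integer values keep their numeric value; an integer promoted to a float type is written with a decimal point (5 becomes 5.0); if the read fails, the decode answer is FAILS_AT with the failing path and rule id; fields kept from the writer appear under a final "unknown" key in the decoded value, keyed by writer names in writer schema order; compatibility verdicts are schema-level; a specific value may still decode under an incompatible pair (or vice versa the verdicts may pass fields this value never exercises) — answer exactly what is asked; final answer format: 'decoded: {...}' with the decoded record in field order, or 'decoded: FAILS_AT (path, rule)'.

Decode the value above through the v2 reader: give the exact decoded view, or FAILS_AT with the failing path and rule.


each type pair in Shipment: writer, then reader
decode walk for Shipment under reader schema v2:
  severity := null (not supplied -> null)
  audit.score := 0.25
  audit.blob := 0xFF (from writer payload)
  id := 100
  writer codes: kept under "unknown"
  => decoded: {"severity": null, "audit": {"score": 0.25, "blob": 0xFF}, "id": 100, "unknown": {"codes": [-0.5]}}
the other Shipment changes do not affect what is asked:
  field id in record Shipment: optional changed to required -> affects the rule determinations only; this particular Shipment value decodes identically
  enum Priority (field severity in record Shipment): symbol BLUE added -> no rule fires on it and the decoded Shipment view is identical with or without it
  field score in record Money: required changed to optional -> affects the rule determinations only; this particular Shipment value decodes identically

decoded: {"severity": null, "audit": {"score": 0.25, "blob": 0xFF}, "id": 100, "unknown": {"codes": [-0.5]}}


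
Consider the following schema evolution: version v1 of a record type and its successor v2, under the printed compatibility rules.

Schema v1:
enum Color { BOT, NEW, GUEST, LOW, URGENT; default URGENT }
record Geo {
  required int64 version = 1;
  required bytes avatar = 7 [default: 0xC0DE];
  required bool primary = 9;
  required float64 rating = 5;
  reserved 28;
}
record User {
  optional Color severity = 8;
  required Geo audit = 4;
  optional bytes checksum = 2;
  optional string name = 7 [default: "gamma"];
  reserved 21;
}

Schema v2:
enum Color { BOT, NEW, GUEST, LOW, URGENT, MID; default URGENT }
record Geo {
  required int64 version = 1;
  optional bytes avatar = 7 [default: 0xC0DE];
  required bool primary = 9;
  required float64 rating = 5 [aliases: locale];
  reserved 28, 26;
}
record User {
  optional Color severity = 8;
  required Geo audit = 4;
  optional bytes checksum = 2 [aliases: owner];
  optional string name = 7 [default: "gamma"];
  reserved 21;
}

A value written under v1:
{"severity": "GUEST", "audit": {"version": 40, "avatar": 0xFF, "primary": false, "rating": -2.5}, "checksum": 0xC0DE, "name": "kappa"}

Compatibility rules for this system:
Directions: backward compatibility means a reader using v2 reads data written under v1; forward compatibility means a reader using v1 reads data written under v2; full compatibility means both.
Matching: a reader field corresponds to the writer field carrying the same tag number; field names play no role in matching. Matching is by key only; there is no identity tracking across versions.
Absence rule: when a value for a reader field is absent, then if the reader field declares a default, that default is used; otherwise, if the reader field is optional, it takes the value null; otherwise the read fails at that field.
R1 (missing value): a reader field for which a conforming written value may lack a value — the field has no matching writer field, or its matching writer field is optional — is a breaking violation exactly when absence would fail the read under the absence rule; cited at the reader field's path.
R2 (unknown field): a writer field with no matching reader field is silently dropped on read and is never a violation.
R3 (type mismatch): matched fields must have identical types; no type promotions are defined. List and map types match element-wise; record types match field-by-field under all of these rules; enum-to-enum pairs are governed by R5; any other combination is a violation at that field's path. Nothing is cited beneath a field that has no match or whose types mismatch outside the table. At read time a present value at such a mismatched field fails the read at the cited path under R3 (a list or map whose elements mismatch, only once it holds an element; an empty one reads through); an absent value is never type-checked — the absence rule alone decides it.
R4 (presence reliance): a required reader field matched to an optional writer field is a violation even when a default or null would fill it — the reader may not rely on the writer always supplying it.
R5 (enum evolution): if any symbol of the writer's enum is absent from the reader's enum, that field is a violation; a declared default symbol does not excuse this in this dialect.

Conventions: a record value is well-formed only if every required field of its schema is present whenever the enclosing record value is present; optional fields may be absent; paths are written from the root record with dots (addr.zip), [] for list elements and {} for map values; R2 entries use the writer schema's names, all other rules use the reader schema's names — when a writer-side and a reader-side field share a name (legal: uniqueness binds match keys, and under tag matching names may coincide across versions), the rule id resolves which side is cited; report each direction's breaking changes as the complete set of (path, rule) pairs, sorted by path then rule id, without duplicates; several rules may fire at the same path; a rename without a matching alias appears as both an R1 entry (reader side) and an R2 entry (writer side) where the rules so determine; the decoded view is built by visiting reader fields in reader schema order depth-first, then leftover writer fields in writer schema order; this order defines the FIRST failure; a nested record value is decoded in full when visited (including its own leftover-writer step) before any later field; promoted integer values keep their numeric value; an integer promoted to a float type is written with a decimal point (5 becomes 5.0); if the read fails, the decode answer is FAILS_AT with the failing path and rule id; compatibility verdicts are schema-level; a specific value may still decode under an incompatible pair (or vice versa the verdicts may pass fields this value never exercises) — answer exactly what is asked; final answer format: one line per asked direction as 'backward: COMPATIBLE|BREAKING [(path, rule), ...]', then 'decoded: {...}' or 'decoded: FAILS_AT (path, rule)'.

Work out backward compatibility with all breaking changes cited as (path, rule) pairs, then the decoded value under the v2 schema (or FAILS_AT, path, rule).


each type pair in User: writer, then reader
backward analysis of User with v2 as reader and v1 as writer:
  severity: Color -> Color, writer optional; from severity
  audit: Geo -> Geo, writer required; from audit
  checksum: bytes -> bytes, writer optional; from checksum
  name: string -> string, writer optional; from name
  audit.version: int64 -> int64, writer required; from audit.version
  audit.avatar: bytes -> bytes, writer required; from audit.avatar
  audit.primary: bool -> bool, writer required; from audit.primary
  audit.rating: float64 -> float64, writer required; from audit.rating
  nothing fires on User: backward is COMPATIBLE
migrating the User value to v2:
  severity := "GUEST"
  audit.version := 40
  audit.avatar := 0xFF
  audit.primary := false
  audit.rating := -2.5
  checksum := 0xC0DE
  name := "kappa"
  => decoded: {"severity": "GUEST", "audit": {"version": 40, "avatar": 0xFF, "primary": false, "rating": -2.5}, "checksum": 0xC0DE, "name": "kappa"}
diffs on User not affecting the asked answer:
  enum Color (field severity in record User): symbol MID added -> its effect on User is confined to the forward direction, not asked
  field avatar in record Geo: required changed to optional -> its effect on User is confined to the forward direction, not asked

backward: COMPATIBLE []; decoded: {"severity": "GUEST", "audit": {"version": 40, "avatar": 0xFF, "primary": false, "rating": -2.5}, "checksum": 0xC0DE, "name": "kappa"}


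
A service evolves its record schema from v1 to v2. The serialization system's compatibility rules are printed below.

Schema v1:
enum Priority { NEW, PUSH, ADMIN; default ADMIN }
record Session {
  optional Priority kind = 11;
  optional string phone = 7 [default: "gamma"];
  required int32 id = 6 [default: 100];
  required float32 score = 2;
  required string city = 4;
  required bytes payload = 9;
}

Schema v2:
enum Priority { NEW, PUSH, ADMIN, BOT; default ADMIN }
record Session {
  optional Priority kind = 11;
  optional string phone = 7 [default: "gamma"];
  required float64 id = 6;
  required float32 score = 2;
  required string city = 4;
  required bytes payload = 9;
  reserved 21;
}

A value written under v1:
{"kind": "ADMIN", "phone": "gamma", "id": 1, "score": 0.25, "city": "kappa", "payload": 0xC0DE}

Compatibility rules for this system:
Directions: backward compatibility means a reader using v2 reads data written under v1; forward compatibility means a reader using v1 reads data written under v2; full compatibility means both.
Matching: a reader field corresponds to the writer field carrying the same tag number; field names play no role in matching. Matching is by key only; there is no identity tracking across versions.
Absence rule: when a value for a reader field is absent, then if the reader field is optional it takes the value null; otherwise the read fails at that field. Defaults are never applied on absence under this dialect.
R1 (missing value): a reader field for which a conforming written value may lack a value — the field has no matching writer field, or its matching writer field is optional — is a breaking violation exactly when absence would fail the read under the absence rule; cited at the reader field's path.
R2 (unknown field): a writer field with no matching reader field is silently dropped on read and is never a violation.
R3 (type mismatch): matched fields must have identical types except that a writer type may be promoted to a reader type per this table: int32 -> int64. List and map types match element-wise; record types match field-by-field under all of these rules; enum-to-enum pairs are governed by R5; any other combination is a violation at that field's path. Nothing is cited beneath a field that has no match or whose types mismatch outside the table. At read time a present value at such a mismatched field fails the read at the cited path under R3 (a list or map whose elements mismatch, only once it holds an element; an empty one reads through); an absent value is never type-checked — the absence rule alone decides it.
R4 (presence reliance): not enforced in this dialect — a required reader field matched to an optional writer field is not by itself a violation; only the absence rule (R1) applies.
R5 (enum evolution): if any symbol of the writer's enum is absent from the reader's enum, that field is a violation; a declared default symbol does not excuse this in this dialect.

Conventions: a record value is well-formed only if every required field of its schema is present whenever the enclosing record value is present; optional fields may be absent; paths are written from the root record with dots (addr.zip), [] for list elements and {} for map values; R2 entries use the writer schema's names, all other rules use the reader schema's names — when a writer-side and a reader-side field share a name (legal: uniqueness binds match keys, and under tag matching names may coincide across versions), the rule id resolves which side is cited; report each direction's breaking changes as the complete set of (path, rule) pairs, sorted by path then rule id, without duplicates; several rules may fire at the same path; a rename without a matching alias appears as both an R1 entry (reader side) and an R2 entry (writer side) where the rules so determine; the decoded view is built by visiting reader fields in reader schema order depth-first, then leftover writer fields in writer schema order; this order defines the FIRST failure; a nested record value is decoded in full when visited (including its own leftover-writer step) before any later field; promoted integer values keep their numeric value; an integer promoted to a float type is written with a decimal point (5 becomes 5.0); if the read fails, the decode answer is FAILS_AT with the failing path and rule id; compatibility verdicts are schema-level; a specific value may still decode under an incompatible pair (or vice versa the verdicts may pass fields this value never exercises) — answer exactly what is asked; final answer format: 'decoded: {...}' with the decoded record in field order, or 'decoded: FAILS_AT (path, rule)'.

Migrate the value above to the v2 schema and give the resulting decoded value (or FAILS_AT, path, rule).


decoded: FAILS_AT (id, R3)

arrows below run writer -> reader for Session
decode walk for Session under reader schema v2:
  kind := "ADMIN"
  phone := "gamma"
  read fails at id under R3
  => FAILS_AT (id, R3)
the rest of the Session diff is inert for this question:
  enum Priority (field kind in record Session): symbol BOT added -> shifts the Session verdicts, not this decode


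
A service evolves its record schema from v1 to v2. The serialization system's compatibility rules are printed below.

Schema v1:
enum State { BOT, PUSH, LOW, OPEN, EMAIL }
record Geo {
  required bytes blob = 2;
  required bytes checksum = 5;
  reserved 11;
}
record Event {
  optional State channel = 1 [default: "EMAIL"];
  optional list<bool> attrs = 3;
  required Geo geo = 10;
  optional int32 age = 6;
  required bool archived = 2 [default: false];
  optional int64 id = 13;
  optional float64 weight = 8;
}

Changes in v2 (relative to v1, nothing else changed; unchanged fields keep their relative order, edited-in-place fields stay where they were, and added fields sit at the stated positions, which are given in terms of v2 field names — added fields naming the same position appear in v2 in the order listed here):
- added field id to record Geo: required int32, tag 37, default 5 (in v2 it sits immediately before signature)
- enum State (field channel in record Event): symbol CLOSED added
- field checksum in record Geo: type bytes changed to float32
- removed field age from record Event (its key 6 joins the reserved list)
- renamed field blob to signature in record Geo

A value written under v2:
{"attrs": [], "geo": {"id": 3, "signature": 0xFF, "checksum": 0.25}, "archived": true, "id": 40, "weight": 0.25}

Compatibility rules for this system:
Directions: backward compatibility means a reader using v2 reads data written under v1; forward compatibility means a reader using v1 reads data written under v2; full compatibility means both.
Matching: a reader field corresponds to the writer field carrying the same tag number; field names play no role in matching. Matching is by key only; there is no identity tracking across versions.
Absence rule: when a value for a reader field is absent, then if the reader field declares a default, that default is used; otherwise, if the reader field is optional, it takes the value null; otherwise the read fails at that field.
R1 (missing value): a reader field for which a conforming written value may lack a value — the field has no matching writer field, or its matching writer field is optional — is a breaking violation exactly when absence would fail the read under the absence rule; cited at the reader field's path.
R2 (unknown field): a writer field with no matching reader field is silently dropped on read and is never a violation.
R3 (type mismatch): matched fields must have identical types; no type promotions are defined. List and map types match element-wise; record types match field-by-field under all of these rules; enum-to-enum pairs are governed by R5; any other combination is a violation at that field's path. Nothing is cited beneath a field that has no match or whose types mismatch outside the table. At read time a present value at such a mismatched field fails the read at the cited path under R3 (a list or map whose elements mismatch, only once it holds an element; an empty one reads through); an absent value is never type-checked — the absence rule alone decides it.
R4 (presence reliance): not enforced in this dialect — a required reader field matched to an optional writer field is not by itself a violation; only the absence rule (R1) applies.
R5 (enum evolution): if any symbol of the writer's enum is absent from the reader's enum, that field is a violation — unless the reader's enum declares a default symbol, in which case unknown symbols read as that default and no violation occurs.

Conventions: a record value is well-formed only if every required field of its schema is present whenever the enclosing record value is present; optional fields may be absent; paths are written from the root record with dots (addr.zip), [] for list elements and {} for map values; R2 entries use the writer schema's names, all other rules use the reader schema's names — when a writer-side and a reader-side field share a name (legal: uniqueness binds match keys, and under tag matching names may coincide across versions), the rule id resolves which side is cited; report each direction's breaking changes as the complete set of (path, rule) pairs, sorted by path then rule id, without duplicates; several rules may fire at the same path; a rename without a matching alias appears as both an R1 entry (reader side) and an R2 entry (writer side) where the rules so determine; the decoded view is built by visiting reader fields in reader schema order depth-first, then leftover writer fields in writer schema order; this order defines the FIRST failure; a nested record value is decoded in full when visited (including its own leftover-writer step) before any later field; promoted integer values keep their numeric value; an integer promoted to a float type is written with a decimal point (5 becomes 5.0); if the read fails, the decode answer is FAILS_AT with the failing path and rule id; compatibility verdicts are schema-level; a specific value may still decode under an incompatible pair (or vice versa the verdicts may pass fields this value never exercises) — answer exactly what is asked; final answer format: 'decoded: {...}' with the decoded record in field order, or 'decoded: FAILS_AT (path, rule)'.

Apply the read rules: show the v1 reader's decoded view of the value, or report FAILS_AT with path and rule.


decoded: FAILS_AT (geo.checksum, R3)

in Event below, arrows point writer -> reader
migrating the Event value to v1:
  channel := "EMAIL" (absent -> default)
  attrs := []
  geo.blob := 0xFF (from writer signature)
  read fails at geo.checksum under R3
  => FAILS_AT (geo.checksum, R3)
remaining Event differences; none change what is asked:
  added field id to record Geo: required int32, tag 37, default 5 (in v2 it sits immediately before signature) -> no rule fires on it and the decoded Event view is identical with or without it
  enum State (field channel in record Event): symbol CLOSED added -> affects the rule determinations only; this particular Event value decodes identically
  removed field age from record Event (its key 6 joins the reserved list) -> no rule fires on it and the decoded Event view is identical with or without it
  renamed field blob to signature in record Geo -> no rule fires on it and the decoded Event view is identical with or without it


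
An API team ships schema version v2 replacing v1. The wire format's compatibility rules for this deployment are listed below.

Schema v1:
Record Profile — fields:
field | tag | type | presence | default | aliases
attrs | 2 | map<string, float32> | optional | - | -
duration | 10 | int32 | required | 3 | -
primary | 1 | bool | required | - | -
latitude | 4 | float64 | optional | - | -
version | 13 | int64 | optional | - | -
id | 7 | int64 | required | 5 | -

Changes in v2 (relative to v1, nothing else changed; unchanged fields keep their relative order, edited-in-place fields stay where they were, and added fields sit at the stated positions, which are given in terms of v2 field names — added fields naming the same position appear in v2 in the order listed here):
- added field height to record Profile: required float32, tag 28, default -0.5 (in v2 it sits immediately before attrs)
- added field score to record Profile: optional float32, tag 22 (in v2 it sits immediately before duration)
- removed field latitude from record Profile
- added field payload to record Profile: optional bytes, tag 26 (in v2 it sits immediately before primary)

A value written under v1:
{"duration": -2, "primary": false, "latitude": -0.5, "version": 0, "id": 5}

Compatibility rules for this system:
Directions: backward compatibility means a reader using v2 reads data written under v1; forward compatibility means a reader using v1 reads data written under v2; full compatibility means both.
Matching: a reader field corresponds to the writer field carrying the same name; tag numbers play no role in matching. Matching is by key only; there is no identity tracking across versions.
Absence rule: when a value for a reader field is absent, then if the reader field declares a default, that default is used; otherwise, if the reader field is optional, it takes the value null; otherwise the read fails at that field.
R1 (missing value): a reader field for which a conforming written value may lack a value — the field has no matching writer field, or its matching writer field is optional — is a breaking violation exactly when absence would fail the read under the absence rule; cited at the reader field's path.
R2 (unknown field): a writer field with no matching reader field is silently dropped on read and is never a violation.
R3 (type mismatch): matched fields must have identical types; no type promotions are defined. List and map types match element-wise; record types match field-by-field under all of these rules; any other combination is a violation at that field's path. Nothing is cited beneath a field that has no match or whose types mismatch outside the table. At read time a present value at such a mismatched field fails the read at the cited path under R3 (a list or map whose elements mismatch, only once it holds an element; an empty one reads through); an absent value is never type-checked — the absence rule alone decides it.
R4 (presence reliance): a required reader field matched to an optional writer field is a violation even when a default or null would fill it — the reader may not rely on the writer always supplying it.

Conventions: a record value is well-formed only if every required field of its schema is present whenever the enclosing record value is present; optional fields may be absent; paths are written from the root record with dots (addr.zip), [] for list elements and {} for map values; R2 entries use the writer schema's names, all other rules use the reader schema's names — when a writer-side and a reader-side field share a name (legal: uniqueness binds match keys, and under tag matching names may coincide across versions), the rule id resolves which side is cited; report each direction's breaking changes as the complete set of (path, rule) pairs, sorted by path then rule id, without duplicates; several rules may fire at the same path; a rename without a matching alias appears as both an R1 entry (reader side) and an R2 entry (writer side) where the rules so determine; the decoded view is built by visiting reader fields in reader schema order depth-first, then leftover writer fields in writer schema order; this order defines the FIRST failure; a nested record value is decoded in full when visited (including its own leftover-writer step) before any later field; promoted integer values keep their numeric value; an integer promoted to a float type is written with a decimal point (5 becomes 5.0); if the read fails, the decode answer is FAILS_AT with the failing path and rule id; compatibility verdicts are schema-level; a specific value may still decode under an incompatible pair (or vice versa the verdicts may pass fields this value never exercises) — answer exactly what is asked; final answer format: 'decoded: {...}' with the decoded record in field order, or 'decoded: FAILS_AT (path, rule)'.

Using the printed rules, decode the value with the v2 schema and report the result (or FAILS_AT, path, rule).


the writer's type comes first in each Profile pair
migrating the Profile value to v2:
  height := -0.5 (absent -> default)
  attrs := null (absent, optional -> null)
  score := null (absent, optional -> null)
  duration := -2
  payload := null (absent, optional -> null)
  primary := false
  version := 0
  id := 5
  writer latitude: unknown -> dropped
  => decoded: {"height": -0.5, "attrs": null, "score": null, "duration": -2, "payload": null, "primary": false, "version": 0, "id": 5}

decoded: {"height": -0.5, "attrs": null, "score": null, "duration": -2, "payload": null, "primary": false, "version": 0, "id": 5}


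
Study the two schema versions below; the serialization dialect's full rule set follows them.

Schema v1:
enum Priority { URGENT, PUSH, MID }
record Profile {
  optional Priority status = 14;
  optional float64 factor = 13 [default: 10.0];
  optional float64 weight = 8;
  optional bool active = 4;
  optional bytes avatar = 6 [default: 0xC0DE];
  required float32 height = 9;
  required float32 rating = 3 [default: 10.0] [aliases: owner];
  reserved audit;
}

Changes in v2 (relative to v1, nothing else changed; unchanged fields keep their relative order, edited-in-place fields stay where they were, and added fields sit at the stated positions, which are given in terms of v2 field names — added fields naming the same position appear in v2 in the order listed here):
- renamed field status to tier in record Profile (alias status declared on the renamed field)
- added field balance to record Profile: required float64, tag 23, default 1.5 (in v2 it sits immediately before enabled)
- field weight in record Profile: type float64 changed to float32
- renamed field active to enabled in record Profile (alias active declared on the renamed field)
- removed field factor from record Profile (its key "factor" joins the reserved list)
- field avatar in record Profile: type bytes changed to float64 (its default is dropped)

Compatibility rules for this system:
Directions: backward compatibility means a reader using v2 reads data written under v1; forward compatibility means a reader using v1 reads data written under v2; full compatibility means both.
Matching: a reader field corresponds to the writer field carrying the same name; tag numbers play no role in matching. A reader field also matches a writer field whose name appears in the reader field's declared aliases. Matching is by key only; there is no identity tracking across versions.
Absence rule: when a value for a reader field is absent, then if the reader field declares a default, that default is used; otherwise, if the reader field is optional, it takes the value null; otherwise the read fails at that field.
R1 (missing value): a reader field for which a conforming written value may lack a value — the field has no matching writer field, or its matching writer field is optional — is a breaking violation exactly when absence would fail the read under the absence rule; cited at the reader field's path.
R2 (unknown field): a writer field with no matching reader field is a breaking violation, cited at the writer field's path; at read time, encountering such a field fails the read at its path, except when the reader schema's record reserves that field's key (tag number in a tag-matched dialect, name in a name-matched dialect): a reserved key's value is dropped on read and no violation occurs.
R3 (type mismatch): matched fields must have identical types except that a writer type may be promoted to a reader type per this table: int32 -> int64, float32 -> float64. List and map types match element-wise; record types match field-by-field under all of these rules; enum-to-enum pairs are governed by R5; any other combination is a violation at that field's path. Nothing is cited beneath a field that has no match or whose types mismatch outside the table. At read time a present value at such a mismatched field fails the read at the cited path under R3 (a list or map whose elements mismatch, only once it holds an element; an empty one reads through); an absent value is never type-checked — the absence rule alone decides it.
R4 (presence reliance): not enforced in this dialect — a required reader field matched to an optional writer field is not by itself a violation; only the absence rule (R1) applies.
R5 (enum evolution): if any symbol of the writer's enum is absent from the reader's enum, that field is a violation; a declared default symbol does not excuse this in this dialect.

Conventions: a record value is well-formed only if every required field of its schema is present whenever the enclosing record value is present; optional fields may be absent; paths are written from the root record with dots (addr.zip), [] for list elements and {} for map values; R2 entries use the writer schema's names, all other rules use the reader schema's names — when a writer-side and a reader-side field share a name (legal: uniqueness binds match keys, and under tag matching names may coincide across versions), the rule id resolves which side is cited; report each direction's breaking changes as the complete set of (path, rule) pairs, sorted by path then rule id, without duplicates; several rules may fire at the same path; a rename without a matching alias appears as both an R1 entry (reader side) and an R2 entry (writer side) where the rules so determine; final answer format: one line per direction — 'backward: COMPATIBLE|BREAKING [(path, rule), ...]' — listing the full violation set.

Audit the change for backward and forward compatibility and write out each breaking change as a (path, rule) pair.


backward: BREAKING [(avatar, R3), (weight, R3)]; forward: BREAKING [(avatar, R3), (balance, R2), (enabled, R2), (tier, R2)]

each type pair in Profile: writer, then reader
backward pass over Profile, reader schema v2, writer schema v1:
  tier <- status (Priority -> Priority, writer optional)
  weight <- weight (float64 -> float32, writer optional)
  balance: no writer match
  enabled <- active (bool -> bool, writer optional)
  avatar <- avatar (bytes -> float64, writer optional)
  height <- height (float32 -> float32, writer required)
  rating <- rating (float32 -> float32, writer required)
  writer factor: unknown to reader
  rule R3 violated at avatar
  rule R3 violated at weight
  => 2 violation(s): backward is BREAKING for Profile
forward pass over Profile, reader schema v1, writer schema v2:
  status: no writer match
  factor: no writer match
  weight <- weight (float32 -> float64, writer optional)
  active: no writer match
  avatar <- avatar (float64 -> bytes, writer optional)
  height <- height (float32 -> float32, writer required)
  rating <- rating (float32 -> float32, writer required)
  writer tier: unknown to reader
  writer balance: unknown to reader
  writer enabled: unknown to reader
  rule R3 violated at avatar
  rule R2 violated at balance
  rule R2 violated at enabled
  rule R2 violated at tier
  => 4 violation(s): forward is BREAKING for Profile


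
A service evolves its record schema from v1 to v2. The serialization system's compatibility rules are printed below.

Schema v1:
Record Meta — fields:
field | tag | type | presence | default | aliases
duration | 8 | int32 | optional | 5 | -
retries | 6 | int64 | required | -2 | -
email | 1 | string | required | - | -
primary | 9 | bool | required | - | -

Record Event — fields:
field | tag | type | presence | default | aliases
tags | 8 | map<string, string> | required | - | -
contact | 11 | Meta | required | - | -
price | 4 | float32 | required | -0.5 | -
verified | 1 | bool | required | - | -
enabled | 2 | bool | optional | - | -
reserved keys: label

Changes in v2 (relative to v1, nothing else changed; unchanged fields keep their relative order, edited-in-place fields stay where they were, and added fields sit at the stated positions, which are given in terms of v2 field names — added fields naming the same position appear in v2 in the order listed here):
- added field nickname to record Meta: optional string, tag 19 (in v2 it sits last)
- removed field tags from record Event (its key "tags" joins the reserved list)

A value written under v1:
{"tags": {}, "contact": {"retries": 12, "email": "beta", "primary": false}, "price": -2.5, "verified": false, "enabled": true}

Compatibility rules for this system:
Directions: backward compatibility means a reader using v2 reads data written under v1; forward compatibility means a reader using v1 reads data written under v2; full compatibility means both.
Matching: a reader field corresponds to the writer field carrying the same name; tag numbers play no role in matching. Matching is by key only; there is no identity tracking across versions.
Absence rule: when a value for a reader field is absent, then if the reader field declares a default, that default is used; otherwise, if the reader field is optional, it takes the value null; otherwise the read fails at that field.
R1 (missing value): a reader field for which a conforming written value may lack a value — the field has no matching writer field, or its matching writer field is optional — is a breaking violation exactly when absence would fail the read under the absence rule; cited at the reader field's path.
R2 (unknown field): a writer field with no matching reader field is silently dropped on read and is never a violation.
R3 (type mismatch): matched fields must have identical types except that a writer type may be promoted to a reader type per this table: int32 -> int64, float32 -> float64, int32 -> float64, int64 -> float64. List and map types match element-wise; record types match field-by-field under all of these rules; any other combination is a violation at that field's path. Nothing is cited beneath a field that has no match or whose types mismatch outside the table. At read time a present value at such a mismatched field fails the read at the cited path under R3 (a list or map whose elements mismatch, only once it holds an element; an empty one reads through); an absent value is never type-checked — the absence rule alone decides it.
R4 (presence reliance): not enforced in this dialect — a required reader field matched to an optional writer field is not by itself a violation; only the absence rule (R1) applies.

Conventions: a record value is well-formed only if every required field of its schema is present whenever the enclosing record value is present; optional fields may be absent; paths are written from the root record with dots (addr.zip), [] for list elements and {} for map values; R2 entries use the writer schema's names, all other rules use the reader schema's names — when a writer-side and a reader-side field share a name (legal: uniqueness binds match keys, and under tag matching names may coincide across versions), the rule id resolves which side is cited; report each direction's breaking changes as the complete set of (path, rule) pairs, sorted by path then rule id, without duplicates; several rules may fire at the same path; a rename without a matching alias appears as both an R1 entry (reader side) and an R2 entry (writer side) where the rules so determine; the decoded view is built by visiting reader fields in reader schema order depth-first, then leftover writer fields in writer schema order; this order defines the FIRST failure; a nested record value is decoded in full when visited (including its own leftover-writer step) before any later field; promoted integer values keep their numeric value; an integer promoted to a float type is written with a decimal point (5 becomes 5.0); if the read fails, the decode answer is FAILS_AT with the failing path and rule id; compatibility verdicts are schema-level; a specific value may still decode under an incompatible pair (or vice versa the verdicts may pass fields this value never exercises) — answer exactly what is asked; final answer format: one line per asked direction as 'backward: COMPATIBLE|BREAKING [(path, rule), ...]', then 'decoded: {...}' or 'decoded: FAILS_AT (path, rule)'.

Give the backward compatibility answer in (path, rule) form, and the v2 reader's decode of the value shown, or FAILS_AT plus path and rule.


backward: COMPATIBLE []; decoded: {"contact": {"duration": 5, "retries": 12, "email": "beta", "primary": false, "nickname": null}, "price": -2.5, "verified": false, "enabled": true}

arrows below run writer -> reader for Event
backward on Event — v2 reading data written by v1:
  contact: Meta -> Meta, writer required; from contact
  price: float32 -> float32, writer required; from price
  verified: bool -> bool, writer required; from verified
  enabled: bool -> bool, writer optional; from enabled
  tags (writer side), unknown to reader
  contact.duration: int32 -> int32, writer optional; from contact.duration
  contact.retries: int64 -> int64, writer required; from contact.retries
  contact.email: string -> string, writer required; from contact.email
  contact.primary: bool -> bool, writer required; from contact.primary
  contact.nickname has no writer counterpart
  => no violations; backward on Event: COMPATIBLE
decode (reader v2):
  contact.duration := 5 (absent -> default)
  contact.retries := 12
  contact.email := "beta"
  contact.primary := false
  contact.nickname := null (absent, optional -> null)
  price := -2.5
  verified := false
  enabled := true
  writer tags: unknown -> dropped
  => decoded: {"contact": {"duration": 5, "retries": 12, "email": "beta", "primary": false, "nickname": null}, "price": -2.5, "verified": false, "enabled": true}
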